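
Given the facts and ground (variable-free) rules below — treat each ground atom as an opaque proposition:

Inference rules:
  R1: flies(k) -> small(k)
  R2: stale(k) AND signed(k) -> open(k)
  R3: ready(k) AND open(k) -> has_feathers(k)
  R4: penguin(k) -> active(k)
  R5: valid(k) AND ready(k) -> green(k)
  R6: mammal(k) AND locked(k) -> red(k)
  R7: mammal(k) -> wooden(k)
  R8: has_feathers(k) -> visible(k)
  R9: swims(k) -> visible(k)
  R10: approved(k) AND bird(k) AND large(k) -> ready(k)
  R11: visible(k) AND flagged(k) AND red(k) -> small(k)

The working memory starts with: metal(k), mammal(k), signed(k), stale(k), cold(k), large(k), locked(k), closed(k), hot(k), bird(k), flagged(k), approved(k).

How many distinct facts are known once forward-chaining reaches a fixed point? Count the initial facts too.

Round 1 fires R2, R6, R7, R10, giving open(k), red(k), wooden(k), ready(k).
Round 2 fires R3, giving has_feathers(k).
Round 3 fires R8, giving visible(k).
Round 4 fires R11, giving small(k).
Closure: {approved(k), bird(k), closed(k), cold(k), flagged(k), has_feathers(k), hot(k), large(k), locked(k), mammal(k), metal(k), open(k), ready(k), red(k), signed(k), small(k), stale(k), visible(k), wooden(k)} — 19 facts.

19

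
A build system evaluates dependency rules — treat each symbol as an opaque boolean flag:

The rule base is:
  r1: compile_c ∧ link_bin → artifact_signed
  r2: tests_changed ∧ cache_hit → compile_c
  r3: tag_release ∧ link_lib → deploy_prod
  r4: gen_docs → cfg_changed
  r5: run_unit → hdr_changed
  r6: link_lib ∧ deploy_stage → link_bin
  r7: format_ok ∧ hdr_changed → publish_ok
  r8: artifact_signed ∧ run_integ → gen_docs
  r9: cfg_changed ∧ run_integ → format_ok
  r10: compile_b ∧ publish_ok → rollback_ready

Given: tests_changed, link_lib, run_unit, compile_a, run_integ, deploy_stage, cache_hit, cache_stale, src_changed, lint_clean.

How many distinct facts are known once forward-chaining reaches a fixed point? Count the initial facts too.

18

[1] r2 [tests_changed ∧ cache_hit → compile_c]; r5 [run_unit → hdr_changed]; r6 [link_lib ∧ deploy_stage → link_bin]. ⇒ new: compile_c, hdr_changed, link_bin.
[2] r1 [compile_c ∧ link_bin → artifact_signed]. ⇒ new: artifact_signed.
[3] r8 [artifact_signed ∧ run_integ → gen_docs]. ⇒ new: gen_docs.
[4] r4 [gen_docs → cfg_changed]. ⇒ new: cfg_changed.
[5] r9 [cfg_changed ∧ run_integ → format_ok]. ⇒ new: format_ok.
[6] r7 [format_ok ∧ hdr_changed → publish_ok]. ⇒ new: publish_ok.
Closure: {artifact_signed, cache_hit, cache_stale, cfg_changed, compile_a, compile_c, deploy_stage, format_ok, gen_docs, hdr_changed, link_bin, link_lib, lint_clean, publish_ok, run_integ, run_unit, src_changed, tests_changed} — 18 facts.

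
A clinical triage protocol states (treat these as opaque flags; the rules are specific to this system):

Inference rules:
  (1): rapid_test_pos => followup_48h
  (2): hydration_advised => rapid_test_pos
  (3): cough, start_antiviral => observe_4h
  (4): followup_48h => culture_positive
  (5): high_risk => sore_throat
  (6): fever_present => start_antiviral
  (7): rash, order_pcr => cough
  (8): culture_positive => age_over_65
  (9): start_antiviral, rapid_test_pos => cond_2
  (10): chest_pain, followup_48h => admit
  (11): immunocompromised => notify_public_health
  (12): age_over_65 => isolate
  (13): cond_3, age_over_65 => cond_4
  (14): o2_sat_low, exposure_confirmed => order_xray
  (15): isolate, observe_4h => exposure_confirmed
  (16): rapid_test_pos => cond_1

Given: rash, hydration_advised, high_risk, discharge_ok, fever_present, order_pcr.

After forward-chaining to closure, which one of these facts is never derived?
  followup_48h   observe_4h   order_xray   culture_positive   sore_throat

order_xray

Round 1 — (2), (5), (6), (7), derive rapid_test_pos, sore_throat, start_antiviral, cough.
Round 2 — (1), (3), (9), (16), derive followup_48h, observe_4h, cond_2, cond_1.
Round 3 — (4), derive culture_positive.
Round 4 — (8), derive age_over_65.
Round 5 — (12), derive isolate.
Round 6 — (15), derive exposure_confirmed.
Derived: observe_4h (round 2), sore_throat (round 1), followup_48h (round 2), culture_positive (round 3). order_xray never appears in any round.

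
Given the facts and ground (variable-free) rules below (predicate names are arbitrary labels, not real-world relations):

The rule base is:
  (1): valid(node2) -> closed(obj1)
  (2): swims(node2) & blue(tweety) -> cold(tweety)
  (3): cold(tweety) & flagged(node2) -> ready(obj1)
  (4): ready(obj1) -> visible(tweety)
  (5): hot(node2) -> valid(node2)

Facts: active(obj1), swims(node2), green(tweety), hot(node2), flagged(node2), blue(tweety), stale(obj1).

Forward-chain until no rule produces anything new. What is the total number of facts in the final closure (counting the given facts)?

Round 1 fires (2), (5), giving cold(tweety), valid(node2).
Round 2 fires (1), (3), giving closed(obj1), ready(obj1).
Round 3 fires (4), giving visible(tweety).
Closure: {active(obj1), blue(tweety), closed(obj1), cold(tweety), flagged(node2), green(tweety), hot(node2), ready(obj1), stale(obj1), swims(node2), valid(node2), visible(tweety)} — 12 facts.

12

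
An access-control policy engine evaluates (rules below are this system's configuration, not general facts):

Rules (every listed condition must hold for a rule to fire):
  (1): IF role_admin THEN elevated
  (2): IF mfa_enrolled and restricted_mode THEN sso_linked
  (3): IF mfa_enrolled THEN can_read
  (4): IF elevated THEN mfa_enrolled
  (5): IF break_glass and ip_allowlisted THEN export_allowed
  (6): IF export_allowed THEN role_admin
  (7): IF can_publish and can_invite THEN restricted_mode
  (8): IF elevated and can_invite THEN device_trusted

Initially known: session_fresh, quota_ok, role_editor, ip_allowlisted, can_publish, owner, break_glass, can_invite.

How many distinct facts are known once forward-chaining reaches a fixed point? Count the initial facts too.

Round 1 fires (5), (7), giving export_allowed, restricted_mode.
Round 2 fires (6), giving role_admin.
Round 3 fires (1), giving elevated.
Round 4 fires (4), (8), giving mfa_enrolled, device_trusted.
Round 5 fires (2), (3), giving sso_linked, can_read.
Closure: {break_glass, can_invite, can_publish, can_read, device_trusted, elevated, export_allowed, ip_allowlisted, mfa_enrolled, owner, quota_ok, restricted_mode, role_admin, role_editor, session_fresh, sso_linked} — 16 facts.

16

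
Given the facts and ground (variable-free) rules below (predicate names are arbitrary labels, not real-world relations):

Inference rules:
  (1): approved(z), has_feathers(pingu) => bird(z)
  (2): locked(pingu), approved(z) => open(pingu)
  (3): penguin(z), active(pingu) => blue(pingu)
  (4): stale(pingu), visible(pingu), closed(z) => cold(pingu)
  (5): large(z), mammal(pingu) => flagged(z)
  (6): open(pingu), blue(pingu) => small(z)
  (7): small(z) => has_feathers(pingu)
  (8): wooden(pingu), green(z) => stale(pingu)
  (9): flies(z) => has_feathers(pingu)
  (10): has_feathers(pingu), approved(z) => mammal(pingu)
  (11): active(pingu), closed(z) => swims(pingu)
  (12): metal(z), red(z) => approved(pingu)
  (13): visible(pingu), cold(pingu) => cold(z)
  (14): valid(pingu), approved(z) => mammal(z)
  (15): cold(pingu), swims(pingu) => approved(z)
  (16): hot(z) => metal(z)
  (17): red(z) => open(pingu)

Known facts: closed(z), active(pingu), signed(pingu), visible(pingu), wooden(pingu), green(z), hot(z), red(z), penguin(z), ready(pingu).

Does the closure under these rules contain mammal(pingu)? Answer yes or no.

Round 1 — (3), (8), (11), (16), (17), derive blue(pingu), stale(pingu), swims(pingu), metal(z), open(pingu).
Round 2 — (4), (6), (12), derive cold(pingu), small(z), approved(pingu).
Round 3 — (7), (13), (15), derive has_feathers(pingu), cold(z), approved(z).
Round 4 — (1), (10), derive bird(z), mammal(pingu).
mammal(pingu) appears in round 4, so it is derivable.

yes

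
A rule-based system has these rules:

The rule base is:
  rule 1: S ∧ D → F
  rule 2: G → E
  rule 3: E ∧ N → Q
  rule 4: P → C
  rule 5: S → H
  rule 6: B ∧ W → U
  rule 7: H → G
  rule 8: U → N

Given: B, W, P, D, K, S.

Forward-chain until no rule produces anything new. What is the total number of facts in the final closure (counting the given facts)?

14

Round 1 — rule 1, rule 4, rule 5, rule 6, derive F, C, H, U.
Round 2 — rule 7, rule 8, derive G, N.
Round 3 — rule 2, derive E.
Round 4 — rule 3, derive Q.
Closure: {B, C, D, E, F, G, H, K, N, P, Q, S, U, W} — 14 facts.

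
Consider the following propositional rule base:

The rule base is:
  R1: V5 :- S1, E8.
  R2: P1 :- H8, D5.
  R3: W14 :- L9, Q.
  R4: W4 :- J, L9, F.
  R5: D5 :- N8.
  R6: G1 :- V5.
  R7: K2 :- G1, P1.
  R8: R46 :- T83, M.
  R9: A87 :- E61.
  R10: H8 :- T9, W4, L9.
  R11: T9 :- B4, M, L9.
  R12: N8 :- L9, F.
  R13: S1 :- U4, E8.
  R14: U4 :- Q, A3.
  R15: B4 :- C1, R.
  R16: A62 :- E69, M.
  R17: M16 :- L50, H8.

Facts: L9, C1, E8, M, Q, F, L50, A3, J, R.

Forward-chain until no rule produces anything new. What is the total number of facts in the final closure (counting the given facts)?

24

Round 1: R3 [W14 :- L9, Q.]; R4 [W4 :- J, L9, F.]; R12 [N8 :- L9, F.]; R14 [U4 :- Q, A3.]; R15 [B4 :- C1, R.]. Adds W14, W4, N8, U4, B4.
Round 2: R5 [D5 :- N8.]; R11 [T9 :- B4, M, L9.]; R13 [S1 :- U4, E8.]. Adds D5, T9, S1.
Round 3: R1 [V5 :- S1, E8.]; R10 [H8 :- T9, W4, L9.]. Adds V5, H8.
Round 4: R2 [P1 :- H8, D5.]; R6 [G1 :- V5.]; R17 [M16 :- L50, H8.]. Adds P1, G1, M16.
Round 5: R7 [K2 :- G1, P1.]. Adds K2.
Closure: {A3, B4, C1, D5, E8, F, G1, H8, J, K2, L50, L9, M, M16, N8, P1, Q, R, S1, T9, U4, V5, W14, W4} — 24 facts.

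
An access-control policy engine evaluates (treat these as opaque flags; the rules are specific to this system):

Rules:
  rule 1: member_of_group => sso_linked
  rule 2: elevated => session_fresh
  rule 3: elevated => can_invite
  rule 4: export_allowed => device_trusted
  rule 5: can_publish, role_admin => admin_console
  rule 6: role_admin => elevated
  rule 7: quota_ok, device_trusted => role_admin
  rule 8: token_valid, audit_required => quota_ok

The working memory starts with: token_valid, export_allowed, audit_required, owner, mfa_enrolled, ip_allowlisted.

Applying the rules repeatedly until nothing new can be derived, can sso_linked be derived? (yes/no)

Round 1 fires rule 4, rule 8, giving device_trusted, quota_ok.
Round 2 fires rule 7, giving role_admin.
Round 3 fires rule 6, giving elevated.
Round 4 fires rule 2, rule 3, giving session_fresh, can_invite.
Fixed point reached. sso_linked is concluded only by rule 1; rule 1 needs member_of_group (never derived).

no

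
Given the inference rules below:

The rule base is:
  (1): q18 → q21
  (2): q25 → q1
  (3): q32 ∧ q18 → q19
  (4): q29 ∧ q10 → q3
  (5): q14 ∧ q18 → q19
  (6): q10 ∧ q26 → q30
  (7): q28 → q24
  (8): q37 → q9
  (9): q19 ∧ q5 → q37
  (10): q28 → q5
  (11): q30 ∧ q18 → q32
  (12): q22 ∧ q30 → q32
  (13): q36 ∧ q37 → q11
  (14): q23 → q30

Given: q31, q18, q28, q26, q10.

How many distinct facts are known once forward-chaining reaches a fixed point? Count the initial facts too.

Round 1 fires (1), (6), (7), (10), giving q21, q30, q24, q5.
Round 2 fires (11), giving q32.
Round 3 fires (3), giving q19.
Round 4 fires (9), giving q37.
Round 5 fires (8), giving q9.
Closure: {q10, q18, q19, q21, q24, q26, q28, q30, q31, q32, q37, q5, q9} — 13 facts.

13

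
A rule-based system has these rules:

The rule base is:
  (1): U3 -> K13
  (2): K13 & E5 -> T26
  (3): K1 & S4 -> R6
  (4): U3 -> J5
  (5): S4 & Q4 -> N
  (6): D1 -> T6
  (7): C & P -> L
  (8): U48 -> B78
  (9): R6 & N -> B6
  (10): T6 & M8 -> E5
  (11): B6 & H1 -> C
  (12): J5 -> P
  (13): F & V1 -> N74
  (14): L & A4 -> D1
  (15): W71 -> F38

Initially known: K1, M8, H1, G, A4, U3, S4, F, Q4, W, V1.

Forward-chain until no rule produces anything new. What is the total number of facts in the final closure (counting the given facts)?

24

[1] (1) [U3 -> K13]; (3) [K1 & S4 -> R6]; (4) [U3 -> J5]; (5) [S4 & Q4 -> N]; (13) [F & V1 -> N74]. ⇒ new: K13, R6, J5, N, N74.
[2] (9) [R6 & N -> B6]; (12) [J5 -> P]. ⇒ new: B6, P.
[3] (11) [B6 & H1 -> C]. ⇒ new: C.
[4] (7) [C & P -> L]. ⇒ new: L.
[5] (14) [L & A4 -> D1]. ⇒ new: D1.
[6] (6) [D1 -> T6]. ⇒ new: T6.
[7] (10) [T6 & M8 -> E5]. ⇒ new: E5.
[8] (2) [K13 & E5 -> T26]. ⇒ new: T26.
Closure: {A4, B6, C, D1, E5, F, G, H1, J5, K1, K13, L, M8, N, N74, P, Q4, R6, S4, T26, T6, U3, V1, W} — 24 facts.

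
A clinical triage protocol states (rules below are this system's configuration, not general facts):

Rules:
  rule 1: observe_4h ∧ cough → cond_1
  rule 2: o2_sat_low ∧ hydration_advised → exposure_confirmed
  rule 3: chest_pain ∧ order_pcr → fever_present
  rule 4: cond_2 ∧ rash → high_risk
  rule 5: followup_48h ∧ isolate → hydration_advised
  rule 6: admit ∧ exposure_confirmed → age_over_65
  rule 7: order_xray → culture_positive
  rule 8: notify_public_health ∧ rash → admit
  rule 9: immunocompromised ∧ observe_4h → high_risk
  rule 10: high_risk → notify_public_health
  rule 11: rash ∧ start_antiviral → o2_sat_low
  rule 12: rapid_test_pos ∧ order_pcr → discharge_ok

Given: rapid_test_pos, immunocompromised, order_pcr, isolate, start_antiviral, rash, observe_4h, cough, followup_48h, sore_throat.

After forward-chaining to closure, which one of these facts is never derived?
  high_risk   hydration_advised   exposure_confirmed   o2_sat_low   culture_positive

culture_positive

Round 1: rule 1 [observe_4h ∧ cough → cond_1]; rule 5 [followup_48h ∧ isolate → hydration_advised]; rule 9 [immunocompromised ∧ observe_4h → high_risk]; rule 11 [rash ∧ start_antiviral → o2_sat_low]; rule 12 [rapid_test_pos ∧ order_pcr → discharge_ok]. Adds cond_1, hydration_advised, high_risk, o2_sat_low, discharge_ok.
Round 2: rule 2 [o2_sat_low ∧ hydration_advised → exposure_confirmed]; rule 10 [high_risk → notify_public_health]. Adds exposure_confirmed, notify_public_health.
Round 3: rule 8 [notify_public_health ∧ rash → admit]. Adds admit.
Round 4: rule 6 [admit ∧ exposure_confirmed → age_over_65]. Adds age_over_65.
Derived: hydration_advised (round 1), exposure_confirmed (round 2), o2_sat_low (round 1), high_risk (round 1). culture_positive never appears in any round.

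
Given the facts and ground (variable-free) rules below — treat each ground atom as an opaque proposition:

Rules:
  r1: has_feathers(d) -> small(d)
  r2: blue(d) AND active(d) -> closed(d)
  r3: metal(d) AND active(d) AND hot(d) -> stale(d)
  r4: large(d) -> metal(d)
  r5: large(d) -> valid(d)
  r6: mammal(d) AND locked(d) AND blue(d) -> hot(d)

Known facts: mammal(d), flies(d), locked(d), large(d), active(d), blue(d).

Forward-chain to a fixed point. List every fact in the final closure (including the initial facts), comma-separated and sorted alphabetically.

Round 1 — r2, r4, r5, r6, derive closed(d), metal(d), valid(d), hot(d).
Round 2 — r3, derive stale(d).

active(d), blue(d), closed(d), flies(d), hot(d), large(d), locked(d), mammal(d), metal(d), stale(d), valid(d)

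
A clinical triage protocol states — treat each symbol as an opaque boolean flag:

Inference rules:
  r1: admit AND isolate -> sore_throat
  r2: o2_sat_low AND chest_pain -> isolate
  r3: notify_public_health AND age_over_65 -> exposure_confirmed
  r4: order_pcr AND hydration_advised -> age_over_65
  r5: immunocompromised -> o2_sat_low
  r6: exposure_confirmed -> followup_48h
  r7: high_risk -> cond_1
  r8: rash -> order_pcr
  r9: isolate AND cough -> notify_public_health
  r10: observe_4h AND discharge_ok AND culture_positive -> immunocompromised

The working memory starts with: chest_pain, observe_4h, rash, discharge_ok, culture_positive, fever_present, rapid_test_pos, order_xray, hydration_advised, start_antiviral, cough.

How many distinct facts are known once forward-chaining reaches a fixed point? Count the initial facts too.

Round 1 — r8, r10, derive order_pcr, immunocompromised.
Round 2 — r4, r5, derive age_over_65, o2_sat_low.
Round 3 — r2, derive isolate.
Round 4 — r9, derive notify_public_health.
Round 5 — r3, derive exposure_confirmed.
Round 6 — r6, derive followup_48h.
Closure: {age_over_65, chest_pain, cough, culture_positive, discharge_ok, exposure_confirmed, fever_present, followup_48h, hydration_advised, immunocompromised, isolate, notify_public_health, o2_sat_low, observe_4h, order_pcr, order_xray, rapid_test_pos, rash, start_antiviral} — 19 facts.

19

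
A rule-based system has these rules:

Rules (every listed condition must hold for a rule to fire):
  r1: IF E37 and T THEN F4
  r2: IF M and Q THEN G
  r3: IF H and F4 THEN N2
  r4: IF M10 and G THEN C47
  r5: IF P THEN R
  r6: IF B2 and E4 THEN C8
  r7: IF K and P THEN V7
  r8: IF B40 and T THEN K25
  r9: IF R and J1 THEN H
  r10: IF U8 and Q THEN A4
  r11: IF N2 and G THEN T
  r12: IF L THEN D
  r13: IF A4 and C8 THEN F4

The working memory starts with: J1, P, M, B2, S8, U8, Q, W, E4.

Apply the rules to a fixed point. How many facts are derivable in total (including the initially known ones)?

17

Round 1: r2 [IF M and Q THEN G]; r5 [IF P THEN R]; r6 [IF B2 and E4 THEN C8]; r10 [IF U8 and Q THEN A4]. New: G, R, C8, A4.
Round 2: r9 [IF R and J1 THEN H]; r13 [IF A4 and C8 THEN F4]. New: H, F4.
Round 3: r3 [IF H and F4 THEN N2]. New: N2.
Round 4: r11 [IF N2 and G THEN T]. New: T.
Closure: {A4, B2, C8, E4, F4, G, H, J1, M, N2, P, Q, R, S8, T, U8, W} — 17 facts.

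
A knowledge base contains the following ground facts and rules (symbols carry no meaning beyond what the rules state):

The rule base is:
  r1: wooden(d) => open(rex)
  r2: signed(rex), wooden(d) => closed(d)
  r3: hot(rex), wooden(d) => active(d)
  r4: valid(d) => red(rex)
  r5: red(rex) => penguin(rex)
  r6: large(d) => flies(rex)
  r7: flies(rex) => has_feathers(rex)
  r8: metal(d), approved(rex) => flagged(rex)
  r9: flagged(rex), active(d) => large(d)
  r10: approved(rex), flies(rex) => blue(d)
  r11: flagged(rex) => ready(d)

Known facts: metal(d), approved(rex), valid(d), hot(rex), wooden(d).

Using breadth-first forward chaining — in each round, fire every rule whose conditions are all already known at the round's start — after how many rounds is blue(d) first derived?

[1] r1 [wooden(d) => open(rex)]; r3 [hot(rex), wooden(d) => active(d)]; r4 [valid(d) => red(rex)]; r8 [metal(d), approved(rex) => flagged(rex)]. ⇒ new: open(rex), active(d), red(rex), flagged(rex).
[2] r5 [red(rex) => penguin(rex)]; r9 [flagged(rex), active(d) => large(d)]; r11 [flagged(rex) => ready(d)]. ⇒ new: penguin(rex), large(d), ready(d).
[3] r6 [large(d) => flies(rex)]. ⇒ new: flies(rex).
[4] r7 [flies(rex) => has_feathers(rex)]; r10 [approved(rex), flies(rex) => blue(d)]. ⇒ new: has_feathers(rex), blue(d).
blue(d) first appears in round 4.

4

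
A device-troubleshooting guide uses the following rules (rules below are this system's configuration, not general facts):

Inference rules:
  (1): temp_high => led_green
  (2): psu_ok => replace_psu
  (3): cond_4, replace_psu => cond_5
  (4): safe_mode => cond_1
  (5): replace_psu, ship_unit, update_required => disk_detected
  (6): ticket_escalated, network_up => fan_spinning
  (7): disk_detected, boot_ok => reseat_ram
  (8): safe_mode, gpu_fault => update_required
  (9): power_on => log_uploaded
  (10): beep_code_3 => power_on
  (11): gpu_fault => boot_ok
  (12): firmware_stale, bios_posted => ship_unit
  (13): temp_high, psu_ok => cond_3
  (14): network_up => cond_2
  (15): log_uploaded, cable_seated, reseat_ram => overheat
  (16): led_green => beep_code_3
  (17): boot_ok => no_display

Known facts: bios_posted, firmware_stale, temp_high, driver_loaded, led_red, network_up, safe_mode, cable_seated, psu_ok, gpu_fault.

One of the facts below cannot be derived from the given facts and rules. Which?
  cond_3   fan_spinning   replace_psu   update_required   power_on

Round 1 fires (1), (2), (4), (8), (11), (12), (13), (14), giving led_green, replace_psu, cond_1, update_required, boot_ok, ship_unit, cond_3, cond_2.
Round 2 fires (5), (16), (17), giving disk_detected, beep_code_3, no_display.
Round 3 fires (7), (10), giving reseat_ram, power_on.
Round 4 fires (9), giving log_uploaded.
Round 5 fires (15), giving overheat.
Derived: replace_psu (round 1), cond_3 (round 1), power_on (round 3), update_required (round 1). fan_spinning never appears in any round.

fan_spinning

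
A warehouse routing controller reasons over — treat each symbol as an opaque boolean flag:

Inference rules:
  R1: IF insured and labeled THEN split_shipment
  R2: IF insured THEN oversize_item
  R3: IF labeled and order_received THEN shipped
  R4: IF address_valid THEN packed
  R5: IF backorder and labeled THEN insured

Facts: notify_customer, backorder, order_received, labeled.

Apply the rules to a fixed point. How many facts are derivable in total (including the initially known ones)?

Round 1: R3 [IF labeled and order_received THEN shipped]; R5 [IF backorder and labeled THEN insured]. Adds shipped, insured.
Round 2: R1 [IF insured and labeled THEN split_shipment]; R2 [IF insured THEN oversize_item]. Adds split_shipment, oversize_item.
Closure: {backorder, insured, labeled, notify_customer, order_received, oversize_item, shipped, split_shipment} — 8 facts.

8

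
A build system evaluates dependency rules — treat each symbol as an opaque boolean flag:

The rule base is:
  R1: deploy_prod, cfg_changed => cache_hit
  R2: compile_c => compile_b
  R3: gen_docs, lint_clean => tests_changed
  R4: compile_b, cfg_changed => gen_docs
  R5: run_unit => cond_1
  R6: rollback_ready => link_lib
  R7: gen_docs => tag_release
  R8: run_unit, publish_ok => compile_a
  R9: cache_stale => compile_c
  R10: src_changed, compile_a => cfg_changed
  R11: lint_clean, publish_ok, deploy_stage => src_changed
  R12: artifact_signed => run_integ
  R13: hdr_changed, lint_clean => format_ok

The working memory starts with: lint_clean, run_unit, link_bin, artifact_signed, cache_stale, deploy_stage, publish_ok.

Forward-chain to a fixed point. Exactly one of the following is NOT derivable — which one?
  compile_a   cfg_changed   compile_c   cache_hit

cache_hit

Round 1: R5 [run_unit => cond_1]; R8 [run_unit, publish_ok => compile_a]; R9 [cache_stale => compile_c]; R11 [lint_clean, publish_ok, deploy_stage => src_changed]; R12 [artifact_signed => run_integ]. New: cond_1, compile_a, compile_c, src_changed, run_integ.
Round 2: R2 [compile_c => compile_b]; R10 [src_changed, compile_a => cfg_changed]. New: compile_b, cfg_changed.
Round 3: R4 [compile_b, cfg_changed => gen_docs]. New: gen_docs.
Round 4: R3 [gen_docs, lint_clean => tests_changed]; R7 [gen_docs => tag_release]. New: tests_changed, tag_release.
Derived: compile_c (round 1), compile_a (round 1), cfg_changed (round 2). cache_hit never appears in any round.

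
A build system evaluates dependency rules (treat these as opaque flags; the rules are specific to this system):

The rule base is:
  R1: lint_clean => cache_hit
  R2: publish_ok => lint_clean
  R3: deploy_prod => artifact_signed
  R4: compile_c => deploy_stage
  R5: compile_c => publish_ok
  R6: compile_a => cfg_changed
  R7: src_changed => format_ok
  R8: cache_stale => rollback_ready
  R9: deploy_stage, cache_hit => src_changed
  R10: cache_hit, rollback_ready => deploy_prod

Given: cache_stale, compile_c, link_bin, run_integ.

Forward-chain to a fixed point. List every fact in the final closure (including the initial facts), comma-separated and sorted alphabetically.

Round 1: R4 [compile_c => deploy_stage]; R5 [compile_c => publish_ok]; R8 [cache_stale => rollback_ready]. Adds deploy_stage, publish_ok, rollback_ready.
Round 2: R2 [publish_ok => lint_clean]. Adds lint_clean.
Round 3: R1 [lint_clean => cache_hit]. Adds cache_hit.
Round 4: R9 [deploy_stage, cache_hit => src_changed]; R10 [cache_hit, rollback_ready => deploy_prod]. Adds src_changed, deploy_prod.
Round 5: R3 [deploy_prod => artifact_signed]; R7 [src_changed => format_ok]. Adds artifact_signed, format_ok.

artifact_signed, cache_hit, cache_stale, compile_c, deploy_prod, deploy_stage, format_ok, link_bin, lint_clean, publish_ok, rollback_ready, run_integ, src_changed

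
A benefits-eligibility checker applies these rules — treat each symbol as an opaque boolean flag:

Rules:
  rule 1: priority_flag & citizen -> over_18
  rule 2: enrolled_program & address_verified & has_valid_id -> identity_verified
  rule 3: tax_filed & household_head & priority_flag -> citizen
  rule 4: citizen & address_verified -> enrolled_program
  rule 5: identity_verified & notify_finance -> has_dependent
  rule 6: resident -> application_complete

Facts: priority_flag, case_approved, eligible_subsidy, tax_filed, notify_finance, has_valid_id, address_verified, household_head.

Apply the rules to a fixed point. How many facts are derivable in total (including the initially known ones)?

13

Round 1 fires rule 3, giving citizen.
Round 2 fires rule 1, rule 4, giving over_18, enrolled_program.
Round 3 fires rule 2, giving identity_verified.
Round 4 fires rule 5, giving has_dependent.
Closure: {address_verified, case_approved, citizen, eligible_subsidy, enrolled_program, has_dependent, has_valid_id, household_head, identity_verified, notify_finance, over_18, priority_flag, tax_filed} — 13 facts.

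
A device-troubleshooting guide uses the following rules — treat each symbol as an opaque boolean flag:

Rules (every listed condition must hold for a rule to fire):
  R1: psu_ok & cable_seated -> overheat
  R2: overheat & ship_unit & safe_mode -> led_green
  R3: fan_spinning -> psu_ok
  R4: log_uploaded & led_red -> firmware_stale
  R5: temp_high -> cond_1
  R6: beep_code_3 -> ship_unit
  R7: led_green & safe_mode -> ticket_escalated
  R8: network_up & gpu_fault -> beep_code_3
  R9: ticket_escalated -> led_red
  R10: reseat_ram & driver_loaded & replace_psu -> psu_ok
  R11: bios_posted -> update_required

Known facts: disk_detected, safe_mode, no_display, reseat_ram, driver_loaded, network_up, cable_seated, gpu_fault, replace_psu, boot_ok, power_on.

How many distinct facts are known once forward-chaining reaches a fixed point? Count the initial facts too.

Round 1 fires R8, R10, giving beep_code_3, psu_ok.
Round 2 fires R1, R6, giving overheat, ship_unit.
Round 3 fires R2, giving led_green.
Round 4 fires R7, giving ticket_escalated.
Round 5 fires R9, giving led_red.
Closure: {beep_code_3, boot_ok, cable_seated, disk_detected, driver_loaded, gpu_fault, led_green, led_red, network_up, no_display, overheat, power_on, psu_ok, replace_psu, reseat_ram, safe_mode, ship_unit, ticket_escalated} — 18 facts.

18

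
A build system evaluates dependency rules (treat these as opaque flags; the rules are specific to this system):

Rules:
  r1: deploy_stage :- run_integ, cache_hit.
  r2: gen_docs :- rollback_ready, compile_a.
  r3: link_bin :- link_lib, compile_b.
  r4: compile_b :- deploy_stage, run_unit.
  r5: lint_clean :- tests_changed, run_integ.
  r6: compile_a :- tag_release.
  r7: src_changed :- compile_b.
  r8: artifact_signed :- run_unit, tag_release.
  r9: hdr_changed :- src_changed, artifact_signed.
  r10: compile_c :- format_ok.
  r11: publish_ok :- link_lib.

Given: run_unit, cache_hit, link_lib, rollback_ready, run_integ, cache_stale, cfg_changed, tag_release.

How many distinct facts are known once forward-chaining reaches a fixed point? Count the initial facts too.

17

Round 1: r1 [deploy_stage :- run_integ, cache_hit.]; r6 [compile_a :- tag_release.]; r8 [artifact_signed :- run_unit, tag_release.]; r11 [publish_ok :- link_lib.]. Adds deploy_stage, compile_a, artifact_signed, publish_ok.
Round 2: r2 [gen_docs :- rollback_ready, compile_a.]; r4 [compile_b :- deploy_stage, run_unit.]. Adds gen_docs, compile_b.
Round 3: r3 [link_bin :- link_lib, compile_b.]; r7 [src_changed :- compile_b.]. Adds link_bin, src_changed.
Round 4: r9 [hdr_changed :- src_changed, artifact_signed.]. Adds hdr_changed.
Closure: {artifact_signed, cache_hit, cache_stale, cfg_changed, compile_a, compile_b, deploy_stage, gen_docs, hdr_changed, link_bin, link_lib, publish_ok, rollback_ready, run_integ, run_unit, src_changed, tag_release} — 17 facts.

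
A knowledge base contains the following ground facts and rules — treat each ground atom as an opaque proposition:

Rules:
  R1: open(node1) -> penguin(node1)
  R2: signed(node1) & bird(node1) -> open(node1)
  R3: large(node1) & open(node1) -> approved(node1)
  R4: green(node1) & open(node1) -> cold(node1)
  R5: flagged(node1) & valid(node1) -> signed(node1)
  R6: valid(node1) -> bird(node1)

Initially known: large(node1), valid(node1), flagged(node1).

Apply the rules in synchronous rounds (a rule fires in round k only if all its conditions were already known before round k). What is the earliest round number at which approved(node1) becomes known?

3

Round 1 fires R5, R6, giving signed(node1), bird(node1).
Round 2 fires R2, giving open(node1).
Round 3 fires R1, R3, giving penguin(node1), approved(node1).
approved(node1) first appears in round 3.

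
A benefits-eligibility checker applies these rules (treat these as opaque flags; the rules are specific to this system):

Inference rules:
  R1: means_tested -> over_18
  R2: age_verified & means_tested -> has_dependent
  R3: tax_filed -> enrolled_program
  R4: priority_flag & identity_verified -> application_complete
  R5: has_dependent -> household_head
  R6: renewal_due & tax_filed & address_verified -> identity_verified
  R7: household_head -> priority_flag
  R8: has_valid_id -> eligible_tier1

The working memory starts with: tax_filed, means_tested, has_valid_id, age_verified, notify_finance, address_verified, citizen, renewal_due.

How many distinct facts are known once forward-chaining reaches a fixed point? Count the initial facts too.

16

Round 1 — R1, R2, R3, R6, R8, derive over_18, has_dependent, enrolled_program, identity_verified, eligible_tier1.
Round 2 — R5, derive household_head.
Round 3 — R7, derive priority_flag.
Round 4 — R4, derive application_complete.
Closure: {address_verified, age_verified, application_complete, citizen, eligible_tier1, enrolled_program, has_dependent, has_valid_id, household_head, identity_verified, means_tested, notify_finance, over_18, priority_flag, renewal_due, tax_filed} — 16 facts.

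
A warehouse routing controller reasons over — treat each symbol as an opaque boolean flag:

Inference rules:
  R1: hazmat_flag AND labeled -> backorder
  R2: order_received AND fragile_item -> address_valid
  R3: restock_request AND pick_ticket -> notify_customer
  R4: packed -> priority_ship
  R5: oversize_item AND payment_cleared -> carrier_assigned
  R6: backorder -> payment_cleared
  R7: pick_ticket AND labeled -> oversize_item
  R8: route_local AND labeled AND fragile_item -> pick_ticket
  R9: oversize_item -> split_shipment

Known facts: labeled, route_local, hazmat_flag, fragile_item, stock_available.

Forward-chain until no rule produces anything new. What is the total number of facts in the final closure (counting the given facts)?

Round 1: R1 [hazmat_flag AND labeled -> backorder]; R8 [route_local AND labeled AND fragile_item -> pick_ticket]. New: backorder, pick_ticket.
Round 2: R6 [backorder -> payment_cleared]; R7 [pick_ticket AND labeled -> oversize_item]. New: payment_cleared, oversize_item.
Round 3: R5 [oversize_item AND payment_cleared -> carrier_assigned]; R9 [oversize_item -> split_shipment]. New: carrier_assigned, split_shipment.
Closure: {backorder, carrier_assigned, fragile_item, hazmat_flag, labeled, oversize_item, payment_cleared, pick_ticket, route_local, split_shipment, stock_available} — 11 facts.

11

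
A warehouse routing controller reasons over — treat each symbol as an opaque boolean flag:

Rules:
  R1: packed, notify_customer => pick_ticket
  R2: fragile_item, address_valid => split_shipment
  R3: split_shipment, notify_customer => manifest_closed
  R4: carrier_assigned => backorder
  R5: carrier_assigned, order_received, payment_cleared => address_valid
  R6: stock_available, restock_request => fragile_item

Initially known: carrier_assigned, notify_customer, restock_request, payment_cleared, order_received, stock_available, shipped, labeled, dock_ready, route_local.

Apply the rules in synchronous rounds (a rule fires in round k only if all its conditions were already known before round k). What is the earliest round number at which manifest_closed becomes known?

3

Round 1 — R4, R5, R6, derive backorder, address_valid, fragile_item.
Round 2 — R2, derive split_shipment.
Round 3 — R3, derive manifest_closed.
manifest_closed first appears in round 3.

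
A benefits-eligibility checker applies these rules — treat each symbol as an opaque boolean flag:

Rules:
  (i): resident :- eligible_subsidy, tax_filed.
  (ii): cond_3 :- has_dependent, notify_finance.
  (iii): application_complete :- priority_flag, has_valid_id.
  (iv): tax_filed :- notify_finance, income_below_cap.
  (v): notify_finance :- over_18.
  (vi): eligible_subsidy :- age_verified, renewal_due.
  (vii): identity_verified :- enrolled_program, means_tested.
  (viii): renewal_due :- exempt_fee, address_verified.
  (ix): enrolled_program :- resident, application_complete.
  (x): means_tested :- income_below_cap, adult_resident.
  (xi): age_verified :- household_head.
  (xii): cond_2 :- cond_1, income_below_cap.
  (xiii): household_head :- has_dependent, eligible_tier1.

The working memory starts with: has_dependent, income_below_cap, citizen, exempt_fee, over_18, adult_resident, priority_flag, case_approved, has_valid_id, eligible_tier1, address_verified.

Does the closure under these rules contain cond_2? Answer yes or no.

no

Round 1 fires (iii), (v), (viii), (x), (xiii), giving application_complete, notify_finance, renewal_due, means_tested, household_head.
Round 2 fires (ii), (iv), (xi), giving cond_3, tax_filed, age_verified.
Round 3 fires (vi), giving eligible_subsidy.
Round 4 fires (i), giving resident.
Round 5 fires (ix), giving enrolled_program.
Round 6 fires (vii), giving identity_verified.
Fixed point reached. cond_2 is concluded only by (xii); (xii) needs cond_1 (never derived).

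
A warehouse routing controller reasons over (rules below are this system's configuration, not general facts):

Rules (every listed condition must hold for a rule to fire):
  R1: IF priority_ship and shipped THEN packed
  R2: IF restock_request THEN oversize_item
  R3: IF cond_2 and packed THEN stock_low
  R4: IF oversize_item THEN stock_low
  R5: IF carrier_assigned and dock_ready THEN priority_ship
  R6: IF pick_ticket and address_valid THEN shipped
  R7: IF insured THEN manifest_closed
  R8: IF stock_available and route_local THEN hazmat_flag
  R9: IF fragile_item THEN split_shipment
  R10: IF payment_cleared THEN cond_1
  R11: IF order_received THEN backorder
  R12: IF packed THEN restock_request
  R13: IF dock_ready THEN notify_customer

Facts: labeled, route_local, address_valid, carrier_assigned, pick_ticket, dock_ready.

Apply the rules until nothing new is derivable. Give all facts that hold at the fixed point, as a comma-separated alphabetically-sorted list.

Round 1: R5 [IF carrier_assigned and dock_ready THEN priority_ship]; R6 [IF pick_ticket and address_valid THEN shipped]; R13 [IF dock_ready THEN notify_customer]. Adds priority_ship, shipped, notify_customer.
Round 2: R1 [IF priority_ship and shipped THEN packed]. Adds packed.
Round 3: R12 [IF packed THEN restock_request]. Adds restock_request.
Round 4: R2 [IF restock_request THEN oversize_item]. Adds oversize_item.
Round 5: R4 [IF oversize_item THEN stock_low]. Adds stock_low.

address_valid, carrier_assigned, dock_ready, labeled, notify_customer, oversize_item, packed, pick_ticket, priority_ship, restock_request, route_local, shipped, stock_low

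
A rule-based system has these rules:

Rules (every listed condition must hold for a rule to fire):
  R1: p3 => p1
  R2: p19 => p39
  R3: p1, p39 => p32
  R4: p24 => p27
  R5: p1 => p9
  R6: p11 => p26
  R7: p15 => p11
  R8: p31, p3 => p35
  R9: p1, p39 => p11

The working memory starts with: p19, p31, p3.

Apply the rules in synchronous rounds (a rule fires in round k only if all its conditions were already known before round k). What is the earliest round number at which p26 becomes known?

3

Round 1: R1 [p3 => p1]; R2 [p19 => p39]; R8 [p31, p3 => p35]. New: p1, p39, p35.
Round 2: R3 [p1, p39 => p32]; R5 [p1 => p9]; R9 [p1, p39 => p11]. New: p32, p9, p11.
Round 3: R6 [p11 => p26]. New: p26.
p26 first appears in round 3.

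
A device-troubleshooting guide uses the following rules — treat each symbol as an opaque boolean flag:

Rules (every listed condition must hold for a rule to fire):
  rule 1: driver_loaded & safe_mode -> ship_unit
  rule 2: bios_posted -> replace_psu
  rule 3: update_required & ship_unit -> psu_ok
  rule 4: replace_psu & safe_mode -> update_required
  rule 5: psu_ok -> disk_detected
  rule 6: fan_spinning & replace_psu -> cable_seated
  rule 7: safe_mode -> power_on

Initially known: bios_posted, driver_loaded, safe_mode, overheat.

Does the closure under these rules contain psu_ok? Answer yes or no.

Round 1 fires rule 1, rule 2, rule 7, giving ship_unit, replace_psu, power_on.
Round 2 fires rule 4, giving update_required.
Round 3 fires rule 3, giving psu_ok.
Round 4 fires rule 5, giving disk_detected.
psu_ok appears in round 3, so it is derivable.

yes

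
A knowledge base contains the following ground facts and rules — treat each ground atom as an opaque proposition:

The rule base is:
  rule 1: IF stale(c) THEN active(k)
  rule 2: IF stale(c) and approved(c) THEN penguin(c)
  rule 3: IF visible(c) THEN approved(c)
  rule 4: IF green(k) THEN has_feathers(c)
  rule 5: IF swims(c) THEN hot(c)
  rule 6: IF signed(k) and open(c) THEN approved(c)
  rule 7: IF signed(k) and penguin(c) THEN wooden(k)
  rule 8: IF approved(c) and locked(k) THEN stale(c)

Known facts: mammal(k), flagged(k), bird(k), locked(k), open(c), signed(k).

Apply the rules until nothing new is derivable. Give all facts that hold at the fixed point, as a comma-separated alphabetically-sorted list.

active(k), approved(c), bird(k), flagged(k), locked(k), mammal(k), open(c), penguin(c), signed(k), stale(c), wooden(k)

Round 1 — rule 6, derive approved(c).
Round 2 — rule 8, derive stale(c).
Round 3 — rule 1, rule 2, derive active(k), penguin(c).
Round 4 — rule 7, derive wooden(k).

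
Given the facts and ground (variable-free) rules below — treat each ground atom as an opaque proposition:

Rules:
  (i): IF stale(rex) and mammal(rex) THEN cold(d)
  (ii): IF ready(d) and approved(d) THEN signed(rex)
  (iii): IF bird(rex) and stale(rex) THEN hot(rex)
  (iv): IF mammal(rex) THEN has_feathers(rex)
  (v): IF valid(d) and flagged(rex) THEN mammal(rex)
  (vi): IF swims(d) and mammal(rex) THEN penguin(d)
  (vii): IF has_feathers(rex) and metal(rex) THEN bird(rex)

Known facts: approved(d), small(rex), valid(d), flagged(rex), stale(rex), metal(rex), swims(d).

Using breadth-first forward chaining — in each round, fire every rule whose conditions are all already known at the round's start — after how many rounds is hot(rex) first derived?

4

Round 1 fires (v), giving mammal(rex).
Round 2 fires (i), (iv), (vi), giving cold(d), has_feathers(rex), penguin(d).
Round 3 fires (vii), giving bird(rex).
Round 4 fires (iii), giving hot(rex).
hot(rex) first appears in round 4.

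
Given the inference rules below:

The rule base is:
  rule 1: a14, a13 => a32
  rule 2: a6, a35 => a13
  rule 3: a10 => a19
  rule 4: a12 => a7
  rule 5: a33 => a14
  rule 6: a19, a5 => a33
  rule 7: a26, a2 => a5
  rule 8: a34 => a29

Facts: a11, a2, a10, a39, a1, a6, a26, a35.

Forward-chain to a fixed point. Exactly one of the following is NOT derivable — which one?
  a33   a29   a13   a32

Round 1: rule 2 [a6, a35 => a13]; rule 3 [a10 => a19]; rule 7 [a26, a2 => a5]. Adds a13, a19, a5.
Round 2: rule 6 [a19, a5 => a33]. Adds a33.
Round 3: rule 5 [a33 => a14]. Adds a14.
Round 4: rule 1 [a14, a13 => a32]. Adds a32.
Derived: a33 (round 2), a32 (round 4), a13 (round 1). a29 never appears in any round.

a29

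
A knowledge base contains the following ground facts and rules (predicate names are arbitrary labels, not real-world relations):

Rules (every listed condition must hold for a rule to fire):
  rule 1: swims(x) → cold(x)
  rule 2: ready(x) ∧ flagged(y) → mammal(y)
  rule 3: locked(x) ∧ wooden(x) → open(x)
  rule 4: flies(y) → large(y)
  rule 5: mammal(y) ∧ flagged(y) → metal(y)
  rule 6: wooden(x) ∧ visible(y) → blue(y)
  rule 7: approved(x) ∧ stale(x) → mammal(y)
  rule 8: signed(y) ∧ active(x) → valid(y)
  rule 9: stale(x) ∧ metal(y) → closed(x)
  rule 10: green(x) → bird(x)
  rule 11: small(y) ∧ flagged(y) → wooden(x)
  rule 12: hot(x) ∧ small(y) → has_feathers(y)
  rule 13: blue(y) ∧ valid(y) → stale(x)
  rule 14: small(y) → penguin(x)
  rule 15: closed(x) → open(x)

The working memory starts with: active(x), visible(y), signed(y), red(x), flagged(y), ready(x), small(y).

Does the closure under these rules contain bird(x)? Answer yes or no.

Round 1: rule 2 [ready(x) ∧ flagged(y) → mammal(y)]; rule 8 [signed(y) ∧ active(x) → valid(y)]; rule 11 [small(y) ∧ flagged(y) → wooden(x)]; rule 14 [small(y) → penguin(x)]. Adds mammal(y), valid(y), wooden(x), penguin(x).
Round 2: rule 5 [mammal(y) ∧ flagged(y) → metal(y)]; rule 6 [wooden(x) ∧ visible(y) → blue(y)]. Adds metal(y), blue(y).
Round 3: rule 13 [blue(y) ∧ valid(y) → stale(x)]. Adds stale(x).
Round 4: rule 9 [stale(x) ∧ metal(y) → closed(x)]. Adds closed(x).
Round 5: rule 15 [closed(x) → open(x)]. Adds open(x).
Fixed point reached. bird(x) is concluded only by rule 10; rule 10 needs green(x) (never derived).

no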